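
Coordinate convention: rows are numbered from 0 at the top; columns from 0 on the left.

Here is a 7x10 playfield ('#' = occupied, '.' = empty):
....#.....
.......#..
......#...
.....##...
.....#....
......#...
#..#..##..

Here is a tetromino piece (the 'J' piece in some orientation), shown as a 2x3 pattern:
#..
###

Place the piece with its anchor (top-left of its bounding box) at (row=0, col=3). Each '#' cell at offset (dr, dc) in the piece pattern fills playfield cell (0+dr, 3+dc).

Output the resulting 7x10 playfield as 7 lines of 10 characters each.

Answer: ...##.....
...###.#..
......#...
.....##...
.....#....
......#...
#..#..##..

Derivation:
Fill (0+0,3+0) = (0,3)
Fill (0+1,3+0) = (1,3)
Fill (0+1,3+1) = (1,4)
Fill (0+1,3+2) = (1,5)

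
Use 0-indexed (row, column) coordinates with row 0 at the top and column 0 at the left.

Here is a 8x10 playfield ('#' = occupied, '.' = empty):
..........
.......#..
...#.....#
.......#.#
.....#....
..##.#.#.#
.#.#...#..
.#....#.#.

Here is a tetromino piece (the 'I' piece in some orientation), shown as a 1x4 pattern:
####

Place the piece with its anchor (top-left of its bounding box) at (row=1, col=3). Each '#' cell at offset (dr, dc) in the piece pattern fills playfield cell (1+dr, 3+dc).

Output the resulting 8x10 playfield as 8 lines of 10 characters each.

Fill (1+0,3+0) = (1,3)
Fill (1+0,3+1) = (1,4)
Fill (1+0,3+2) = (1,5)
Fill (1+0,3+3) = (1,6)

Answer: ..........
...#####..
...#.....#
.......#.#
.....#....
..##.#.#.#
.#.#...#..
.#....#.#.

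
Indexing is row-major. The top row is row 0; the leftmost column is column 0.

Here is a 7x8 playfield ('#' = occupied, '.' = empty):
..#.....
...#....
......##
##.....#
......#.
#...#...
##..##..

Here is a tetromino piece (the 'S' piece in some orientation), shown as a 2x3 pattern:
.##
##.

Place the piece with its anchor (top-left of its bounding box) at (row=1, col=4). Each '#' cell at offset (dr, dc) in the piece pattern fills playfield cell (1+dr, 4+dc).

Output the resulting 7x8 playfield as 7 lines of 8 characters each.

Fill (1+0,4+1) = (1,5)
Fill (1+0,4+2) = (1,6)
Fill (1+1,4+0) = (2,4)
Fill (1+1,4+1) = (2,5)

Answer: ..#.....
...#.##.
....####
##.....#
......#.
#...#...
##..##..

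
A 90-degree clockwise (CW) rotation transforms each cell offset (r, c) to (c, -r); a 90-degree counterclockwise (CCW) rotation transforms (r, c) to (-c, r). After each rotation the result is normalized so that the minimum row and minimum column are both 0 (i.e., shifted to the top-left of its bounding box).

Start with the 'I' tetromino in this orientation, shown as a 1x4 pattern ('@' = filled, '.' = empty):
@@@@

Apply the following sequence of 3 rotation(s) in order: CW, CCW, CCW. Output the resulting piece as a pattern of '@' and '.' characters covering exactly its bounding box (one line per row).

Start:
@@@@
After rotation 1 (CW):
@
@
@
@
After rotation 2 (CCW):
@@@@
After rotation 3 (CCW):
@
@
@
@

Answer: @
@
@
@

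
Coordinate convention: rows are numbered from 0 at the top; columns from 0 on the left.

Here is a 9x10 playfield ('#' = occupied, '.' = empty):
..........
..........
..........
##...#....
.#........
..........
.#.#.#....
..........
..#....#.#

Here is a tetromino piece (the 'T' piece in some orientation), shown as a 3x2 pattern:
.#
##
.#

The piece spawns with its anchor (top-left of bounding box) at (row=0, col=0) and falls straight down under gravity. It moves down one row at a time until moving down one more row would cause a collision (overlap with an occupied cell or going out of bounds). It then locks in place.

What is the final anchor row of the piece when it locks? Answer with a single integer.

Answer: 0

Derivation:
Spawn at (row=0, col=0). Try each row:
  row 0: fits
  row 1: blocked -> lock at row 0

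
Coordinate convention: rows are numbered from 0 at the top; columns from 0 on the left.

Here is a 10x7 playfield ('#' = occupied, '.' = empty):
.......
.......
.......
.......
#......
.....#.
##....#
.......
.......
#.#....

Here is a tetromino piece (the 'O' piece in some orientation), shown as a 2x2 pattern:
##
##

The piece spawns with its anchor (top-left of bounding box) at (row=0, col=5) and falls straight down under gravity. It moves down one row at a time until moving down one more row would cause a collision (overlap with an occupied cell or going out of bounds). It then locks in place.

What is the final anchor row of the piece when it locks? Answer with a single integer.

Spawn at (row=0, col=5). Try each row:
  row 0: fits
  row 1: fits
  row 2: fits
  row 3: fits
  row 4: blocked -> lock at row 3

Answer: 3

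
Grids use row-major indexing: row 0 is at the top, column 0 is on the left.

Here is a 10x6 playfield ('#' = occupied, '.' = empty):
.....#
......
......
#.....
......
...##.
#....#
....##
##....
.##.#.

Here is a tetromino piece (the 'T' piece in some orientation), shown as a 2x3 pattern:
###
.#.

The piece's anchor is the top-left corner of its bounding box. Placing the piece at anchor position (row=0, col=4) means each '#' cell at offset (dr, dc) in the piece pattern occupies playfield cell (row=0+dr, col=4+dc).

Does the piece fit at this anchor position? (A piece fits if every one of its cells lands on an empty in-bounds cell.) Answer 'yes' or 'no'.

Check each piece cell at anchor (0, 4):
  offset (0,0) -> (0,4): empty -> OK
  offset (0,1) -> (0,5): occupied ('#') -> FAIL
  offset (0,2) -> (0,6): out of bounds -> FAIL
  offset (1,1) -> (1,5): empty -> OK
All cells valid: no

Answer: no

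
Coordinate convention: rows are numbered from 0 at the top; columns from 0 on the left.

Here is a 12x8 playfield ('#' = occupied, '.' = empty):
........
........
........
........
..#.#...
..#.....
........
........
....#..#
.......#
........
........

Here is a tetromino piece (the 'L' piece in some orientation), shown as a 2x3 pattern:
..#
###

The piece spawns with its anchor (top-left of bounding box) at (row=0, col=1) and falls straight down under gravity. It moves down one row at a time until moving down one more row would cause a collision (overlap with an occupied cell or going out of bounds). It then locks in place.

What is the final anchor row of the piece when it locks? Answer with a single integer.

Answer: 2

Derivation:
Spawn at (row=0, col=1). Try each row:
  row 0: fits
  row 1: fits
  row 2: fits
  row 3: blocked -> lock at row 2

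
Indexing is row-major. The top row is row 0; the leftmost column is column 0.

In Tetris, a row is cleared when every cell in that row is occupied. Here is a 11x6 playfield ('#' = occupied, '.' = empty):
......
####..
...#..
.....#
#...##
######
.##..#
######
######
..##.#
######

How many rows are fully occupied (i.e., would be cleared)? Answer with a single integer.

Answer: 4

Derivation:
Check each row:
  row 0: 6 empty cells -> not full
  row 1: 2 empty cells -> not full
  row 2: 5 empty cells -> not full
  row 3: 5 empty cells -> not full
  row 4: 3 empty cells -> not full
  row 5: 0 empty cells -> FULL (clear)
  row 6: 3 empty cells -> not full
  row 7: 0 empty cells -> FULL (clear)
  row 8: 0 empty cells -> FULL (clear)
  row 9: 3 empty cells -> not full
  row 10: 0 empty cells -> FULL (clear)
Total rows cleared: 4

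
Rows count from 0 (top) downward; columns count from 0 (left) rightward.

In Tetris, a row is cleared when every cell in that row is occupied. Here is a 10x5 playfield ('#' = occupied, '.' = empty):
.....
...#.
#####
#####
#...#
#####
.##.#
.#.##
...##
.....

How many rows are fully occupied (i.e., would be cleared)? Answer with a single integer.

Check each row:
  row 0: 5 empty cells -> not full
  row 1: 4 empty cells -> not full
  row 2: 0 empty cells -> FULL (clear)
  row 3: 0 empty cells -> FULL (clear)
  row 4: 3 empty cells -> not full
  row 5: 0 empty cells -> FULL (clear)
  row 6: 2 empty cells -> not full
  row 7: 2 empty cells -> not full
  row 8: 3 empty cells -> not full
  row 9: 5 empty cells -> not full
Total rows cleared: 3

Answer: 3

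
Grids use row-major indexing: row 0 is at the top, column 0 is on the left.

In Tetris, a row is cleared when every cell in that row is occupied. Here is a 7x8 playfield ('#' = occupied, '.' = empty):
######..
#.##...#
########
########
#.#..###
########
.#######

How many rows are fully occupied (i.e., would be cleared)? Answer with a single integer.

Answer: 3

Derivation:
Check each row:
  row 0: 2 empty cells -> not full
  row 1: 4 empty cells -> not full
  row 2: 0 empty cells -> FULL (clear)
  row 3: 0 empty cells -> FULL (clear)
  row 4: 3 empty cells -> not full
  row 5: 0 empty cells -> FULL (clear)
  row 6: 1 empty cell -> not full
Total rows cleared: 3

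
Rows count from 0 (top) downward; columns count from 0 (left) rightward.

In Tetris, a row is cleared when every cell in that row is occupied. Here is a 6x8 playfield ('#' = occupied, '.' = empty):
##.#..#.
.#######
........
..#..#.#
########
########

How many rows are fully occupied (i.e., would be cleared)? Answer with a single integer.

Check each row:
  row 0: 4 empty cells -> not full
  row 1: 1 empty cell -> not full
  row 2: 8 empty cells -> not full
  row 3: 5 empty cells -> not full
  row 4: 0 empty cells -> FULL (clear)
  row 5: 0 empty cells -> FULL (clear)
Total rows cleared: 2

Answer: 2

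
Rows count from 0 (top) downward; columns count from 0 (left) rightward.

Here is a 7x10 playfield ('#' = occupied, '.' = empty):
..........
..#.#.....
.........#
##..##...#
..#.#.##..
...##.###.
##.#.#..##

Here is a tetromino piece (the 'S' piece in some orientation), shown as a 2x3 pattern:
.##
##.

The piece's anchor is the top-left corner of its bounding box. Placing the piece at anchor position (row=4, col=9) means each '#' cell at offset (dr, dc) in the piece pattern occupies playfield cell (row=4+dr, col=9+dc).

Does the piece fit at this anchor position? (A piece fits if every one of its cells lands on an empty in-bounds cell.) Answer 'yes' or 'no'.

Check each piece cell at anchor (4, 9):
  offset (0,1) -> (4,10): out of bounds -> FAIL
  offset (0,2) -> (4,11): out of bounds -> FAIL
  offset (1,0) -> (5,9): empty -> OK
  offset (1,1) -> (5,10): out of bounds -> FAIL
All cells valid: no

Answer: no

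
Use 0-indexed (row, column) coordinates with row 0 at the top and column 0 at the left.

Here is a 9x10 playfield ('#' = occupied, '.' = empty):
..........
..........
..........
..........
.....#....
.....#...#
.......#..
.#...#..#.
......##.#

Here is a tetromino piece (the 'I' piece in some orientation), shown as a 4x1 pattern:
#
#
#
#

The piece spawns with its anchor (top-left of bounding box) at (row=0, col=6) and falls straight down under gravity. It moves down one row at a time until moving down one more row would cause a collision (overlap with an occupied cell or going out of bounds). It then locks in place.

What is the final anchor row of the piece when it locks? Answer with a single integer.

Answer: 4

Derivation:
Spawn at (row=0, col=6). Try each row:
  row 0: fits
  row 1: fits
  row 2: fits
  row 3: fits
  row 4: fits
  row 5: blocked -> lock at row 4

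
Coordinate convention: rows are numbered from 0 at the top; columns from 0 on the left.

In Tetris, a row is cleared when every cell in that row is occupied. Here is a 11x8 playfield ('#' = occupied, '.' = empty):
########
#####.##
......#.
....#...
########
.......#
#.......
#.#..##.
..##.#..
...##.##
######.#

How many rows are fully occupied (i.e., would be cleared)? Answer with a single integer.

Check each row:
  row 0: 0 empty cells -> FULL (clear)
  row 1: 1 empty cell -> not full
  row 2: 7 empty cells -> not full
  row 3: 7 empty cells -> not full
  row 4: 0 empty cells -> FULL (clear)
  row 5: 7 empty cells -> not full
  row 6: 7 empty cells -> not full
  row 7: 4 empty cells -> not full
  row 8: 5 empty cells -> not full
  row 9: 4 empty cells -> not full
  row 10: 1 empty cell -> not full
Total rows cleared: 2

Answer: 2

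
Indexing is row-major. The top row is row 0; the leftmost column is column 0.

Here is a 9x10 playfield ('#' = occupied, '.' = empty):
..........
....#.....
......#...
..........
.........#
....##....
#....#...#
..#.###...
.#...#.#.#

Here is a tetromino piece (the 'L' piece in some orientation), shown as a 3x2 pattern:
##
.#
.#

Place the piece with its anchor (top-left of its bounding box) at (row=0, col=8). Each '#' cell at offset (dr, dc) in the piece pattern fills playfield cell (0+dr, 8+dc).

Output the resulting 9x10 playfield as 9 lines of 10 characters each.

Answer: ........##
....#....#
......#..#
..........
.........#
....##....
#....#...#
..#.###...
.#...#.#.#

Derivation:
Fill (0+0,8+0) = (0,8)
Fill (0+0,8+1) = (0,9)
Fill (0+1,8+1) = (1,9)
Fill (0+2,8+1) = (2,9)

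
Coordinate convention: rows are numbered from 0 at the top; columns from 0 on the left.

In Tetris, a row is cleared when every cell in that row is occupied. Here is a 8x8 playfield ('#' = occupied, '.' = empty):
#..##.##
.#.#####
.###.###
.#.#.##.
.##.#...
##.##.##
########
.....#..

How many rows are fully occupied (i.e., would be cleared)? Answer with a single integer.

Check each row:
  row 0: 3 empty cells -> not full
  row 1: 2 empty cells -> not full
  row 2: 2 empty cells -> not full
  row 3: 4 empty cells -> not full
  row 4: 5 empty cells -> not full
  row 5: 2 empty cells -> not full
  row 6: 0 empty cells -> FULL (clear)
  row 7: 7 empty cells -> not full
Total rows cleared: 1

Answer: 1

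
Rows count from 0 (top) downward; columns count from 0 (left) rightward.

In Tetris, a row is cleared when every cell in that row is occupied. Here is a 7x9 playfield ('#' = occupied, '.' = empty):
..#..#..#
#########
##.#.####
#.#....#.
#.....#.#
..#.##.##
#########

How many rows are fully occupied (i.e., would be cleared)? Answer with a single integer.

Check each row:
  row 0: 6 empty cells -> not full
  row 1: 0 empty cells -> FULL (clear)
  row 2: 2 empty cells -> not full
  row 3: 6 empty cells -> not full
  row 4: 6 empty cells -> not full
  row 5: 4 empty cells -> not full
  row 6: 0 empty cells -> FULL (clear)
Total rows cleared: 2

Answer: 2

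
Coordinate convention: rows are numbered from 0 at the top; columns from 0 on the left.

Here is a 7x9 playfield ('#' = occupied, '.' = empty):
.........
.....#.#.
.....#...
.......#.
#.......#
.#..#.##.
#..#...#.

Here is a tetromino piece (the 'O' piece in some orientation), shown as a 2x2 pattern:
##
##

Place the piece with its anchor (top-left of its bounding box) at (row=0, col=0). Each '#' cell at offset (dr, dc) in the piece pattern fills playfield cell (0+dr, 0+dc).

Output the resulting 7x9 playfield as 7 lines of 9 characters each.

Fill (0+0,0+0) = (0,0)
Fill (0+0,0+1) = (0,1)
Fill (0+1,0+0) = (1,0)
Fill (0+1,0+1) = (1,1)

Answer: ##.......
##...#.#.
.....#...
.......#.
#.......#
.#..#.##.
#..#...#.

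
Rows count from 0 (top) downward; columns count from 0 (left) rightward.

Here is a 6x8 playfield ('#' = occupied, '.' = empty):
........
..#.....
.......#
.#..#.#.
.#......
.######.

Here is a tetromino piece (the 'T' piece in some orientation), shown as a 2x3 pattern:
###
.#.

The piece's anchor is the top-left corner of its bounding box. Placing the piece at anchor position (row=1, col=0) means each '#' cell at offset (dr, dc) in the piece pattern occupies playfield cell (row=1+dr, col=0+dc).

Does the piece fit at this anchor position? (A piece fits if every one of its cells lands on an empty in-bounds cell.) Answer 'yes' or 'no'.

Check each piece cell at anchor (1, 0):
  offset (0,0) -> (1,0): empty -> OK
  offset (0,1) -> (1,1): empty -> OK
  offset (0,2) -> (1,2): occupied ('#') -> FAIL
  offset (1,1) -> (2,1): empty -> OK
All cells valid: no

Answer: no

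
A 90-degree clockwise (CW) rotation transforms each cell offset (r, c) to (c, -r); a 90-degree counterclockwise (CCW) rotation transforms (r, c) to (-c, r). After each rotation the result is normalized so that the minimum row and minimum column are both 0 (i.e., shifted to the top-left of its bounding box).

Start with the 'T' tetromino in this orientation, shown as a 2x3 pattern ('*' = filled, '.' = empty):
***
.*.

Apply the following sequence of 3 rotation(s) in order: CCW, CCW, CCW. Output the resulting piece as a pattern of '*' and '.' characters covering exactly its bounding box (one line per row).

Answer: .*
**
.*

Derivation:
Start:
***
.*.
After rotation 1 (CCW):
*.
**
*.
After rotation 2 (CCW):
.*.
***
After rotation 3 (CCW):
.*
**
.*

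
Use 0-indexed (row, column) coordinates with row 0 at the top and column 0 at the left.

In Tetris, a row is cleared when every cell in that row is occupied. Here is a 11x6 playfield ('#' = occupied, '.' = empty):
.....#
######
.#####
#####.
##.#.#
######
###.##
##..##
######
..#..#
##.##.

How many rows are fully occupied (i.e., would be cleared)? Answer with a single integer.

Check each row:
  row 0: 5 empty cells -> not full
  row 1: 0 empty cells -> FULL (clear)
  row 2: 1 empty cell -> not full
  row 3: 1 empty cell -> not full
  row 4: 2 empty cells -> not full
  row 5: 0 empty cells -> FULL (clear)
  row 6: 1 empty cell -> not full
  row 7: 2 empty cells -> not full
  row 8: 0 empty cells -> FULL (clear)
  row 9: 4 empty cells -> not full
  row 10: 2 empty cells -> not full
Total rows cleared: 3

Answer: 3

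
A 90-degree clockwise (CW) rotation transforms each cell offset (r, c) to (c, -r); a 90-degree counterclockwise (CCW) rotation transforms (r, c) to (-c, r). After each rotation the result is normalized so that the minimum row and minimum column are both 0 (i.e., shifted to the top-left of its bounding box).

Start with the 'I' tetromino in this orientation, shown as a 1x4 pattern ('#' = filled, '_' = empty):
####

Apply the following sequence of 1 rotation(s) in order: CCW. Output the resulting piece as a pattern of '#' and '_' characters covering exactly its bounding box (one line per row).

Start:
####
After rotation 1 (CCW):
#
#
#
#

Answer: #
#
#
#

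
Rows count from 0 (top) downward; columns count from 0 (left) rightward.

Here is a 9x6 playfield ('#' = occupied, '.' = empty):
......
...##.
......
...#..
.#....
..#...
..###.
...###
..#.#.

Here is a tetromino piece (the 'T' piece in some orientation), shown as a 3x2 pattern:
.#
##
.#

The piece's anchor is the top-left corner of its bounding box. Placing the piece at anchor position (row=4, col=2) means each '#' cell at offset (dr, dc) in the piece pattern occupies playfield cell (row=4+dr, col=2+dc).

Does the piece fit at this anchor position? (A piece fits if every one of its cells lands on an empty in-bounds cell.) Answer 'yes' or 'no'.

Answer: no

Derivation:
Check each piece cell at anchor (4, 2):
  offset (0,1) -> (4,3): empty -> OK
  offset (1,0) -> (5,2): occupied ('#') -> FAIL
  offset (1,1) -> (5,3): empty -> OK
  offset (2,1) -> (6,3): occupied ('#') -> FAIL
All cells valid: no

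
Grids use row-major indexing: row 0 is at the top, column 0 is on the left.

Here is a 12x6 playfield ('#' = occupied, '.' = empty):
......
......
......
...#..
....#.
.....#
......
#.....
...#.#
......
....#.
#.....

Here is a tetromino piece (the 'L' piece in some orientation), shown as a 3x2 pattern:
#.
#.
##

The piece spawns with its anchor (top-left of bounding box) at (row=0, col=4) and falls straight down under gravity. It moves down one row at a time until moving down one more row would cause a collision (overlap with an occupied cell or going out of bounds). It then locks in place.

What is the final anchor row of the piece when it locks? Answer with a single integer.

Spawn at (row=0, col=4). Try each row:
  row 0: fits
  row 1: fits
  row 2: blocked -> lock at row 1

Answer: 1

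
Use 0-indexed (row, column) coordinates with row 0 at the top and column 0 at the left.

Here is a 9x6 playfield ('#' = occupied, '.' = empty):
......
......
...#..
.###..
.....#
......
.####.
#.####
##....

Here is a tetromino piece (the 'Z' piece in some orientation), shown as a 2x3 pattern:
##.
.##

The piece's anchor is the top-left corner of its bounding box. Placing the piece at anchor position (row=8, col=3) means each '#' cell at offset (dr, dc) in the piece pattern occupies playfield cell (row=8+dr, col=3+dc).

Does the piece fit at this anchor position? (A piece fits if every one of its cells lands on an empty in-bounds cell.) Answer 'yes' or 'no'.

Check each piece cell at anchor (8, 3):
  offset (0,0) -> (8,3): empty -> OK
  offset (0,1) -> (8,4): empty -> OK
  offset (1,1) -> (9,4): out of bounds -> FAIL
  offset (1,2) -> (9,5): out of bounds -> FAIL
All cells valid: no

Answer: no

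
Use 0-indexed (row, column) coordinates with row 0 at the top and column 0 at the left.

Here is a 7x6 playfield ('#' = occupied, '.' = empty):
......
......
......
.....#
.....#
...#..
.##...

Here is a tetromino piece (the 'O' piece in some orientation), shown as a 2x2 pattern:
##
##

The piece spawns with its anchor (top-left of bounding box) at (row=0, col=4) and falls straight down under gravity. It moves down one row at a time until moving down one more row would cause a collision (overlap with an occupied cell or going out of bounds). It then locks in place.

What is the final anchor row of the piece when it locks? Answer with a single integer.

Answer: 1

Derivation:
Spawn at (row=0, col=4). Try each row:
  row 0: fits
  row 1: fits
  row 2: blocked -> lock at row 1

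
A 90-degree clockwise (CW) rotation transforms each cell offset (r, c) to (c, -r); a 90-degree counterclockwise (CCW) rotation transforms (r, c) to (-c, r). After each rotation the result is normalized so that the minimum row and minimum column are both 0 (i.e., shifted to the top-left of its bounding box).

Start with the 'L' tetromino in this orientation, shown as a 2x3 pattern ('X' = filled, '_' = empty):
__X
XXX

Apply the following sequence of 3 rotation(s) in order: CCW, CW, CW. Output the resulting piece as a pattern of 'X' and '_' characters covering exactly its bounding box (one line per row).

Answer: X_
X_
XX

Derivation:
Start:
__X
XXX
After rotation 1 (CCW):
XX
_X
_X
After rotation 2 (CW):
__X
XXX
After rotation 3 (CW):
X_
X_
XX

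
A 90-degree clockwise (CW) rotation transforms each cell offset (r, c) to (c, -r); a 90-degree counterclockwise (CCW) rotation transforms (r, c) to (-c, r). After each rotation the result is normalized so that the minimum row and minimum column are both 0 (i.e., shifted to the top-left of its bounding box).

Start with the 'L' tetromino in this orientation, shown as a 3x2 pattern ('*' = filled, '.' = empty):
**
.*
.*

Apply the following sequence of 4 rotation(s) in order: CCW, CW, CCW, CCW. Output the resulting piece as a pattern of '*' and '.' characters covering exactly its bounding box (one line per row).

Start:
**
.*
.*
After rotation 1 (CCW):
***
*..
After rotation 2 (CW):
**
.*
.*
After rotation 3 (CCW):
***
*..
After rotation 4 (CCW):
*.
*.
**

Answer: *.
*.
**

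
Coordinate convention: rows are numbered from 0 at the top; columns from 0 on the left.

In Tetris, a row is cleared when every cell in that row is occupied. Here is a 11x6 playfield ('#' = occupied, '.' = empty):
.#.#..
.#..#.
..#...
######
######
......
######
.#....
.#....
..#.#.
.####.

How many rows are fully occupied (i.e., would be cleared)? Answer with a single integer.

Answer: 3

Derivation:
Check each row:
  row 0: 4 empty cells -> not full
  row 1: 4 empty cells -> not full
  row 2: 5 empty cells -> not full
  row 3: 0 empty cells -> FULL (clear)
  row 4: 0 empty cells -> FULL (clear)
  row 5: 6 empty cells -> not full
  row 6: 0 empty cells -> FULL (clear)
  row 7: 5 empty cells -> not full
  row 8: 5 empty cells -> not full
  row 9: 4 empty cells -> not full
  row 10: 2 empty cells -> not full
Total rows cleared: 3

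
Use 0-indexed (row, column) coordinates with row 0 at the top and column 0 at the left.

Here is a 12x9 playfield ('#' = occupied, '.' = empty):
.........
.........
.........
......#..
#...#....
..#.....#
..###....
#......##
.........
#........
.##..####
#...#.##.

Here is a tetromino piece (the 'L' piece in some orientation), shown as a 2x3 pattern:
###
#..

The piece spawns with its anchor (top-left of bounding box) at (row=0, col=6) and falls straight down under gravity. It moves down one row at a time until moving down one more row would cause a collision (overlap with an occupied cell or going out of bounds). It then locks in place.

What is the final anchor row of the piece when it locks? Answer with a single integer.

Spawn at (row=0, col=6). Try each row:
  row 0: fits
  row 1: fits
  row 2: blocked -> lock at row 1

Answer: 1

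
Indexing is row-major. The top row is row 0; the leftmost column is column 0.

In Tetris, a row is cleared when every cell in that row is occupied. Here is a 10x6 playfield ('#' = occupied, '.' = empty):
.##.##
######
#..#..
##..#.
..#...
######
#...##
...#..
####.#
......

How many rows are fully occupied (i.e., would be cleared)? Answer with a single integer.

Answer: 2

Derivation:
Check each row:
  row 0: 2 empty cells -> not full
  row 1: 0 empty cells -> FULL (clear)
  row 2: 4 empty cells -> not full
  row 3: 3 empty cells -> not full
  row 4: 5 empty cells -> not full
  row 5: 0 empty cells -> FULL (clear)
  row 6: 3 empty cells -> not full
  row 7: 5 empty cells -> not full
  row 8: 1 empty cell -> not full
  row 9: 6 empty cells -> not full
Total rows cleared: 2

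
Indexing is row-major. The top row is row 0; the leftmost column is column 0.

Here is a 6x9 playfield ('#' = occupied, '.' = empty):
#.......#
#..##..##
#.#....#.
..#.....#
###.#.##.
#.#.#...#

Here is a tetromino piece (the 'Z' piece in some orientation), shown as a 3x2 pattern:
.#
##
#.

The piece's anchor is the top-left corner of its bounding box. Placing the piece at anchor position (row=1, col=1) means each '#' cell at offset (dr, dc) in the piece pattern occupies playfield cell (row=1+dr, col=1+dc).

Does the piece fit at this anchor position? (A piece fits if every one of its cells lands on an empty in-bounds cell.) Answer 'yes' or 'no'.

Check each piece cell at anchor (1, 1):
  offset (0,1) -> (1,2): empty -> OK
  offset (1,0) -> (2,1): empty -> OK
  offset (1,1) -> (2,2): occupied ('#') -> FAIL
  offset (2,0) -> (3,1): empty -> OK
All cells valid: no

Answer: no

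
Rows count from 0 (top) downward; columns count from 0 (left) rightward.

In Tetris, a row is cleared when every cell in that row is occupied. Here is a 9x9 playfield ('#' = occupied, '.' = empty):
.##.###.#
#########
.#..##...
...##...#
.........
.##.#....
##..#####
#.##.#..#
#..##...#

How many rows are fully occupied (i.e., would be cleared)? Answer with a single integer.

Check each row:
  row 0: 3 empty cells -> not full
  row 1: 0 empty cells -> FULL (clear)
  row 2: 6 empty cells -> not full
  row 3: 6 empty cells -> not full
  row 4: 9 empty cells -> not full
  row 5: 6 empty cells -> not full
  row 6: 2 empty cells -> not full
  row 7: 4 empty cells -> not full
  row 8: 5 empty cells -> not full
Total rows cleared: 1

Answer: 1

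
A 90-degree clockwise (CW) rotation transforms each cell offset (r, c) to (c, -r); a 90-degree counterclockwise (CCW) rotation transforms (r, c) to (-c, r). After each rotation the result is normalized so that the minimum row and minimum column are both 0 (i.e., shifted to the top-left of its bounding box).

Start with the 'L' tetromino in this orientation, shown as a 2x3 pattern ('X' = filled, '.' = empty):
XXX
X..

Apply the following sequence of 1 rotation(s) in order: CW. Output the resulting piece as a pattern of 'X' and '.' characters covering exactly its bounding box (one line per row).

Start:
XXX
X..
After rotation 1 (CW):
XX
.X
.X

Answer: XX
.X
.X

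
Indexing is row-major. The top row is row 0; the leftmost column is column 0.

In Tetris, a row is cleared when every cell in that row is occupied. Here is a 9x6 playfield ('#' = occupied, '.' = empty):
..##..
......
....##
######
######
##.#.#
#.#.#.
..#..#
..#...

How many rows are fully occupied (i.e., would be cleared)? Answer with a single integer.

Answer: 2

Derivation:
Check each row:
  row 0: 4 empty cells -> not full
  row 1: 6 empty cells -> not full
  row 2: 4 empty cells -> not full
  row 3: 0 empty cells -> FULL (clear)
  row 4: 0 empty cells -> FULL (clear)
  row 5: 2 empty cells -> not full
  row 6: 3 empty cells -> not full
  row 7: 4 empty cells -> not full
  row 8: 5 empty cells -> not full
Total rows cleared: 2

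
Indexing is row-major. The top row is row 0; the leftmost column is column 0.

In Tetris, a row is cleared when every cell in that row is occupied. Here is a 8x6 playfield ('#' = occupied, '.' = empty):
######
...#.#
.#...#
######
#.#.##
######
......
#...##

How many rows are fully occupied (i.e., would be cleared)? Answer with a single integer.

Check each row:
  row 0: 0 empty cells -> FULL (clear)
  row 1: 4 empty cells -> not full
  row 2: 4 empty cells -> not full
  row 3: 0 empty cells -> FULL (clear)
  row 4: 2 empty cells -> not full
  row 5: 0 empty cells -> FULL (clear)
  row 6: 6 empty cells -> not full
  row 7: 3 empty cells -> not full
Total rows cleared: 3

Answer: 3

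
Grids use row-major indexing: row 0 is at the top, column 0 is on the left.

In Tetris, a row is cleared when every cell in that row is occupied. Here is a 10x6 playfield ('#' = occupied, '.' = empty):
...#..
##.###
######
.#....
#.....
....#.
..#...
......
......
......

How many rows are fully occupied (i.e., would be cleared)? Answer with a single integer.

Answer: 1

Derivation:
Check each row:
  row 0: 5 empty cells -> not full
  row 1: 1 empty cell -> not full
  row 2: 0 empty cells -> FULL (clear)
  row 3: 5 empty cells -> not full
  row 4: 5 empty cells -> not full
  row 5: 5 empty cells -> not full
  row 6: 5 empty cells -> not full
  row 7: 6 empty cells -> not full
  row 8: 6 empty cells -> not full
  row 9: 6 empty cells -> not full
Total rows cleared: 1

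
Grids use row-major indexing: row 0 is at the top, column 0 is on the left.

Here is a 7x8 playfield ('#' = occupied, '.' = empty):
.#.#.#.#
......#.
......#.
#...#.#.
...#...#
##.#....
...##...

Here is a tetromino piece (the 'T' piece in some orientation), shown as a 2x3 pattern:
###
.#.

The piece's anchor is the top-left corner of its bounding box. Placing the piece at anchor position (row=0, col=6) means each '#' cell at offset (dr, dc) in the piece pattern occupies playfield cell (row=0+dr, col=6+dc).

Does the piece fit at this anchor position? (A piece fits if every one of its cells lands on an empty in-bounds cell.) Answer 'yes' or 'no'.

Check each piece cell at anchor (0, 6):
  offset (0,0) -> (0,6): empty -> OK
  offset (0,1) -> (0,7): occupied ('#') -> FAIL
  offset (0,2) -> (0,8): out of bounds -> FAIL
  offset (1,1) -> (1,7): empty -> OK
All cells valid: no

Answer: no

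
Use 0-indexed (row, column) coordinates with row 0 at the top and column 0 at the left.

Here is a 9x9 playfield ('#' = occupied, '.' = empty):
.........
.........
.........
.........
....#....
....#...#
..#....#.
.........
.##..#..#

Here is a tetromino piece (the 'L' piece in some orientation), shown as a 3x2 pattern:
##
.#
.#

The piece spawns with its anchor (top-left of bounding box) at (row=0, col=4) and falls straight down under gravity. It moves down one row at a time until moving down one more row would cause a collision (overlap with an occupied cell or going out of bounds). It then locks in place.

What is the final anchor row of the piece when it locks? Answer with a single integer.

Spawn at (row=0, col=4). Try each row:
  row 0: fits
  row 1: fits
  row 2: fits
  row 3: fits
  row 4: blocked -> lock at row 3

Answer: 3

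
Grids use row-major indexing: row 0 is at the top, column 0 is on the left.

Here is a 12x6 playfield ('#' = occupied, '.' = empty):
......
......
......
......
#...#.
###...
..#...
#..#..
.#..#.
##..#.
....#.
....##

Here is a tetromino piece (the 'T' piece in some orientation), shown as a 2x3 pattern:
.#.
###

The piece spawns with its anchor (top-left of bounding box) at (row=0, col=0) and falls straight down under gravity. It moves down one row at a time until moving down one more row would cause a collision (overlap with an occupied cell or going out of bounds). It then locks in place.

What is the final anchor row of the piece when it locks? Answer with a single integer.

Spawn at (row=0, col=0). Try each row:
  row 0: fits
  row 1: fits
  row 2: fits
  row 3: blocked -> lock at row 2

Answer: 2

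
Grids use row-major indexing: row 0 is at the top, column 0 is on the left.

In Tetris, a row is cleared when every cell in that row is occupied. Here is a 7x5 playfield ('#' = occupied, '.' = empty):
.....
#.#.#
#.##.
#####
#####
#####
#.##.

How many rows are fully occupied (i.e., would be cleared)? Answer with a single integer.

Check each row:
  row 0: 5 empty cells -> not full
  row 1: 2 empty cells -> not full
  row 2: 2 empty cells -> not full
  row 3: 0 empty cells -> FULL (clear)
  row 4: 0 empty cells -> FULL (clear)
  row 5: 0 empty cells -> FULL (clear)
  row 6: 2 empty cells -> not full
Total rows cleared: 3

Answer: 3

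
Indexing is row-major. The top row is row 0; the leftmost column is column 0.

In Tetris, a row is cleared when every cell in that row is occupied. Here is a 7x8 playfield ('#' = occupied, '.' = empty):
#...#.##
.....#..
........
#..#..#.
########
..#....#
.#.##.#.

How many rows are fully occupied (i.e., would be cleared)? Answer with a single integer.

Answer: 1

Derivation:
Check each row:
  row 0: 4 empty cells -> not full
  row 1: 7 empty cells -> not full
  row 2: 8 empty cells -> not full
  row 3: 5 empty cells -> not full
  row 4: 0 empty cells -> FULL (clear)
  row 5: 6 empty cells -> not full
  row 6: 4 empty cells -> not full
Total rows cleared: 1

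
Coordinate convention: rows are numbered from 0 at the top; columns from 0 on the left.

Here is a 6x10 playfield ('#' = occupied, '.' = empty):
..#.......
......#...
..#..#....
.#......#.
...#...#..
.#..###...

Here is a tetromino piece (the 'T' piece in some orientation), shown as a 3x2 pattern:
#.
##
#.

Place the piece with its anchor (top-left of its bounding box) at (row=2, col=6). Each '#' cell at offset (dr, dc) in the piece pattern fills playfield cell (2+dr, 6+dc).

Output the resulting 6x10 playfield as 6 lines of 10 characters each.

Answer: ..#.......
......#...
..#..##...
.#....###.
...#..##..
.#..###...

Derivation:
Fill (2+0,6+0) = (2,6)
Fill (2+1,6+0) = (3,6)
Fill (2+1,6+1) = (3,7)
Fill (2+2,6+0) = (4,6)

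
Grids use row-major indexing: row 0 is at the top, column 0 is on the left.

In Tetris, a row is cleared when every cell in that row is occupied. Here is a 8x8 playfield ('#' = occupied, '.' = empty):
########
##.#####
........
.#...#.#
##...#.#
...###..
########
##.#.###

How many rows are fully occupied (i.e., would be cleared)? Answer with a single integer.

Answer: 2

Derivation:
Check each row:
  row 0: 0 empty cells -> FULL (clear)
  row 1: 1 empty cell -> not full
  row 2: 8 empty cells -> not full
  row 3: 5 empty cells -> not full
  row 4: 4 empty cells -> not full
  row 5: 5 empty cells -> not full
  row 6: 0 empty cells -> FULL (clear)
  row 7: 2 empty cells -> not full
Total rows cleared: 2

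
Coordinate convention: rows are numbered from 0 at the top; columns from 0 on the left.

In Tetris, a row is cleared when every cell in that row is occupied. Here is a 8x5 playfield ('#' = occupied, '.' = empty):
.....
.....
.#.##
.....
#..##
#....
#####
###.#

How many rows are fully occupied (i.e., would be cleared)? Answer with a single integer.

Answer: 1

Derivation:
Check each row:
  row 0: 5 empty cells -> not full
  row 1: 5 empty cells -> not full
  row 2: 2 empty cells -> not full
  row 3: 5 empty cells -> not full
  row 4: 2 empty cells -> not full
  row 5: 4 empty cells -> not full
  row 6: 0 empty cells -> FULL (clear)
  row 7: 1 empty cell -> not full
Total rows cleared: 1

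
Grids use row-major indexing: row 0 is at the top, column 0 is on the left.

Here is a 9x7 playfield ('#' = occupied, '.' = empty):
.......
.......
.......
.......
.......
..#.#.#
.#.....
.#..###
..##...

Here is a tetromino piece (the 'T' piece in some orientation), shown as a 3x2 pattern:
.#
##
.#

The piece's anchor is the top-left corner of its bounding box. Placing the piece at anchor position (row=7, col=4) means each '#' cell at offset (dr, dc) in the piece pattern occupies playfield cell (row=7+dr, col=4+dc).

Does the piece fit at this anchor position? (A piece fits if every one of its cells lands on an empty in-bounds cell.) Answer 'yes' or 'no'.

Answer: no

Derivation:
Check each piece cell at anchor (7, 4):
  offset (0,1) -> (7,5): occupied ('#') -> FAIL
  offset (1,0) -> (8,4): empty -> OK
  offset (1,1) -> (8,5): empty -> OK
  offset (2,1) -> (9,5): out of bounds -> FAIL
All cells valid: no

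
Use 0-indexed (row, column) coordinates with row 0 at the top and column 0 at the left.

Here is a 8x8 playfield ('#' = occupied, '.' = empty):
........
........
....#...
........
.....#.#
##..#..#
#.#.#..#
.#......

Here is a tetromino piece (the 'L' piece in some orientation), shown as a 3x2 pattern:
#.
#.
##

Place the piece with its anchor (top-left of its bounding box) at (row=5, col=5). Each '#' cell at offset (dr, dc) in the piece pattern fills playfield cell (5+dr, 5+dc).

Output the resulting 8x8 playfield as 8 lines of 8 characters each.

Fill (5+0,5+0) = (5,5)
Fill (5+1,5+0) = (6,5)
Fill (5+2,5+0) = (7,5)
Fill (5+2,5+1) = (7,6)

Answer: ........
........
....#...
........
.....#.#
##..##.#
#.#.##.#
.#...##.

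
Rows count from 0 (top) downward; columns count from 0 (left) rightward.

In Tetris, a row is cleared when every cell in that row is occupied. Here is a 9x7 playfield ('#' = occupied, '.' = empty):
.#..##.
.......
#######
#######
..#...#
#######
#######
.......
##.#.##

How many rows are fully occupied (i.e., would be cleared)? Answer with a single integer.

Check each row:
  row 0: 4 empty cells -> not full
  row 1: 7 empty cells -> not full
  row 2: 0 empty cells -> FULL (clear)
  row 3: 0 empty cells -> FULL (clear)
  row 4: 5 empty cells -> not full
  row 5: 0 empty cells -> FULL (clear)
  row 6: 0 empty cells -> FULL (clear)
  row 7: 7 empty cells -> not full
  row 8: 2 empty cells -> not full
Total rows cleared: 4

Answer: 4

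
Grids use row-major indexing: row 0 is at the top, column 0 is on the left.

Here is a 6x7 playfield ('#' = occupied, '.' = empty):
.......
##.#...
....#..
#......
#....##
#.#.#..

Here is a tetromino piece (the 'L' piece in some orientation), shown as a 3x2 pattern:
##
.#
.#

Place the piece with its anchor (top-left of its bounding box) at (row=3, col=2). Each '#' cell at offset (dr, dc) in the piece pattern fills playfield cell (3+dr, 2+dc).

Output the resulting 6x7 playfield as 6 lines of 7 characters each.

Answer: .......
##.#...
....#..
#.##...
#..#.##
#.###..

Derivation:
Fill (3+0,2+0) = (3,2)
Fill (3+0,2+1) = (3,3)
Fill (3+1,2+1) = (4,3)
Fill (3+2,2+1) = (5,3)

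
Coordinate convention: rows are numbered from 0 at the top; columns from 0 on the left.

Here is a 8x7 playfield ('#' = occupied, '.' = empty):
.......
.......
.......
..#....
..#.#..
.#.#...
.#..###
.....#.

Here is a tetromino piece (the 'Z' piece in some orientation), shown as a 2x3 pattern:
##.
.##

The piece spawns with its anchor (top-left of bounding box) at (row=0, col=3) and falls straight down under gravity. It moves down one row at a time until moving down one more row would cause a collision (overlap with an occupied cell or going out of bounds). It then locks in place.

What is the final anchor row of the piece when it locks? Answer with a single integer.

Answer: 2

Derivation:
Spawn at (row=0, col=3). Try each row:
  row 0: fits
  row 1: fits
  row 2: fits
  row 3: blocked -> lock at row 2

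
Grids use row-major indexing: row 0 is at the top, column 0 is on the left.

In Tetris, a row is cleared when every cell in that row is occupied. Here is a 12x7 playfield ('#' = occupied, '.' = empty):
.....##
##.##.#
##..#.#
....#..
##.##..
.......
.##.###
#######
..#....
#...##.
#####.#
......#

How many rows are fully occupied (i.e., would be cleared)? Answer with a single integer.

Check each row:
  row 0: 5 empty cells -> not full
  row 1: 2 empty cells -> not full
  row 2: 3 empty cells -> not full
  row 3: 6 empty cells -> not full
  row 4: 3 empty cells -> not full
  row 5: 7 empty cells -> not full
  row 6: 2 empty cells -> not full
  row 7: 0 empty cells -> FULL (clear)
  row 8: 6 empty cells -> not full
  row 9: 4 empty cells -> not full
  row 10: 1 empty cell -> not full
  row 11: 6 empty cells -> not full
Total rows cleared: 1

Answer: 1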